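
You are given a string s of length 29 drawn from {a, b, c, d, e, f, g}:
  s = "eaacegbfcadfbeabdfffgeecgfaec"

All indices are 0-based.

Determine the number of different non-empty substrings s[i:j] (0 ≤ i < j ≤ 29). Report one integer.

409

rank→(start, suffix):
  0 → (1, 'aacegbfcadfbeabdfffgeecgfaec')
  1 → (14, 'abdfffgeecgfaec')
  2 → (2, 'acegbfcadfbeabdfffgeecgfaec')
  3 → (9, 'adfbeabdfffgeecgfaec')
  4 → (26, 'aec')
  5 → (15, 'bdfffgeecgfaec')
  6 → (12, 'beabdfffgeecgfaec')
  7 → (6, 'bfcadfbeabdfffgeecgfaec')
  8 → (28, 'c')
  9 → (8, 'cadfbeabdfffgeecgfaec')
  10 → (3, 'cegbfcadfbeabdfffgeecgfaec')
  11 → (23, 'cgfaec')
  12 → (10, 'dfbeabdfffgeecgfaec')
  13 → (16, 'dfffgeecgfaec')
  14 → (0, 'eaacegbfcadfbeabdfffgeecgfaec')
  15 → (13, 'eabdfffgeecgfaec')
  16 → (27, 'ec')
  17 → (22, 'ecgfaec')
  18 → (21, 'eecgfaec')
  19 → (4, 'egbfcadfbeabdfffgeecgfaec')
  20 → (25, 'faec')
  21 → (11, 'fbeabdfffgeecgfaec')
  22 → (7, 'fcadfbeabdfffgeecgfaec')
  23 → (17, 'fffgeecgfaec')
  24 → (18, 'ffgeecgfaec')
  25 → (19, 'fgeecgfaec')
  26 → (5, 'gbfcadfbeabdfffgeecgfaec')
  27 → (20, 'geecgfaec')
  28 → (24, 'gfaec')

SA = [1, 14, 2, 9, 26, 15, 12, 6, 28, 8, 3, 23, 10, 16, 0, 13, 27, 22, 21, 4, 25, 11, 7, 17, 18, 19, 5, 20, 24]
[i] adj suffixes → lcp
  [1] 1/14 → 1 ('a')
  [2] 14/2 → 1 ('a')
  [3] 2/9 → 1 ('a')
  [4] 9/26 → 1 ('a')
  [5] 26/15 → 0 ('')
  [6] 15/12 → 1 ('b')
  [7] 12/6 → 1 ('b')
  [8] 6/28 → 0 ('')
  [9] 28/8 → 1 ('c')
  [10] 8/3 → 1 ('c')
  [11] 3/23 → 1 ('c')
  [12] 23/10 → 0 ('')
  [13] 10/16 → 2 ('df')
  [14] 16/0 → 0 ('')
  [15] 0/13 → 2 ('ea')
  [16] 13/27 → 1 ('e')
  [17] 27/22 → 2 ('ec')
  [18] 22/21 → 1 ('e')
  [19] 21/4 → 1 ('e')
  [20] 4/25 → 0 ('')
  [21] 25/11 → 1 ('f')
  [22] 11/7 → 1 ('f')
  [23] 7/17 → 1 ('f')
  [24] 17/18 → 2 ('ff')
  [25] 18/19 → 1 ('f')
  [26] 19/5 → 0 ('')
  [27] 5/20 → 1 ('g')
  [28] 20/24 → 1 ('g')

n(n+1)/2 = 29·30/2 = 435
Σ LCP = 0 + 1 + 1 + 1 + 1 + 0 + 1 + 1 + 0 + 1 + 1 + 1 + 0 + 2 + 0 + 2 + 1 + 2 + 1 + 1 + 0 + 1 + 1 + 1 + 2 + 1 + 0 + 1 + 1 = 26
distinct = 435 − 26 = 409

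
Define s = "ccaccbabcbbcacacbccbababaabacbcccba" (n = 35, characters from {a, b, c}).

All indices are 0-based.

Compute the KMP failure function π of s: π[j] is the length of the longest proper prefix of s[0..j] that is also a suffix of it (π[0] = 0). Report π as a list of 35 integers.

[0, 1, 0, 1, 2, 0, 0, 0, 1, 0, 0, 1, 0, 1, 0, 1, 0, 1, 2, 0, 0, 0, 0, 0, 0, 0, 0, 0, 1, 0, 1, 2, 2, 0, 0]

π[0] = 0
j=1 s[j]='c': π[1]=1 (border 'c')
j=2 s[j]='a': k: 1→0; π[2]=0 (border '')
j=3 s[j]='c': π[3]=1 (border 'c')
j=4 s[j]='c': π[4]=2 (border 'cc')
j=5 s[j]='b': k: 2→1→0; π[5]=0 (border '')
j=6 s[j]='a': π[6]=0 (border '')
j=7 s[j]='b': π[7]=0 (border '')
j=8 s[j]='c': π[8]=1 (border 'c')
j=9 s[j]='b': k: 1→0; π[9]=0 (border '')
j=10 s[j]='b': π[10]=0 (border '')
j=11 s[j]='c': π[11]=1 (border 'c')
j=12 s[j]='a': k: 1→0; π[12]=0 (border '')
j=13 s[j]='c': π[13]=1 (border 'c')
j=14 s[j]='a': k: 1→0; π[14]=0 (border '')
j=15 s[j]='c': π[15]=1 (border 'c')
j=16 s[j]='b': k: 1→0; π[16]=0 (border '')
j=17 s[j]='c': π[17]=1 (border 'c')
j=18 s[j]='c': π[18]=2 (border 'cc')
j=19 s[j]='b': k: 2→1→0; π[19]=0 (border '')
j=20 s[j]='a': π[20]=0 (border '')
j=21 s[j]='b': π[21]=0 (border '')
j=22 s[j]='a': π[22]=0 (border '')
j=23 s[j]='b': π[23]=0 (border '')
j=24 s[j]='a': π[24]=0 (border '')
j=25 s[j]='a': π[25]=0 (border '')
j=26 s[j]='b': π[26]=0 (border '')
j=27 s[j]='a': π[27]=0 (border '')
j=28 s[j]='c': π[28]=1 (border 'c')
j=29 s[j]='b': k: 1→0; π[29]=0 (border '')
j=30 s[j]='c': π[30]=1 (border 'c')
j=31 s[j]='c': π[31]=2 (border 'cc')
j=32 s[j]='c': k: 2→1; π[32]=2 (border 'cc')
j=33 s[j]='b': k: 2→1→0; π[33]=0 (border '')
j=34 s[j]='a': π[34]=0 (border '')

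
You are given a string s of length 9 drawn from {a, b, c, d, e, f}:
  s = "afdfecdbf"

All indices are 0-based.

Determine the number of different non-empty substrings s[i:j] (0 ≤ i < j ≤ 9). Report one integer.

sorted suffixes:
  #0 SA[0]=0  'afdfecdbf'
  #1 SA[1]=7  'bf'
  #2 SA[2]=5  'cdbf'
  #3 SA[3]=6  'dbf'
  #4 SA[4]=2  'dfecdbf'
  #5 SA[5]=4  'ecdbf'
  #6 SA[6]=8  'f'
  #7 SA[7]=1  'fdfecdbf'
  #8 SA[8]=3  'fecdbf'

SA = [0, 7, 5, 6, 2, 4, 8, 1, 3]
i: (SA[i-1],SA[i]) lcp shared
  1: (0,7) 0 ''
  2: (7,5) 0 ''
  3: (5,6) 0 ''
  4: (6,2) 1 'd'
  5: (2,4) 0 ''
  6: (4,8) 0 ''
  7: (8,1) 1 'f'
  8: (1,3) 1 'f'

n(n+1)/2 = 9·10/2 = 45
Σ LCP = 0 + 0 + 0 + 0 + 1 + 0 + 0 + 1 + 1 = 3
distinct = 45 − 3 = 42

42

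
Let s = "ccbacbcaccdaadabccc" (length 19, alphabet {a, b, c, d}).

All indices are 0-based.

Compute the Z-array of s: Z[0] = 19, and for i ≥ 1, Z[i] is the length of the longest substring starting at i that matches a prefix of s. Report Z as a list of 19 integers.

Z[0]=19
i=1: i≥r, start 0; Z[1]=1 scan→box=[1,2)
i=2: i≥r, start 0; Z[2]=0
i=3: i≥r, start 0; Z[3]=0
i=4: i≥r, start 0; Z[4]=1 scan→box=[4,5)
i=5: i≥r, start 0; Z[5]=0
i=6: i≥r, start 0; Z[6]=1 scan→box=[6,7)
i=7: i≥r, start 0; Z[7]=0
i=8: i≥r, start 0; Z[8]=2 scan→box=[8,10)
i=9: min(r-i=1, Z[1]=1)=1; Z[9]=1
i=10: i≥r, start 0; Z[10]=0
i=11: i≥r, start 0; Z[11]=0
i=12: i≥r, start 0; Z[12]=0
i=13: i≥r, start 0; Z[13]=0
i=14: i≥r, start 0; Z[14]=0
i=15: i≥r, start 0; Z[15]=0
i=16: i≥r, start 0; Z[16]=2 scan→box=[16,18)
i=17: min(r-i=1, Z[1]=1)=1; Z[17]=2 scan→box=[17,19)
i=18: min(r-i=1, Z[1]=1)=1; Z[18]=1

[19, 1, 0, 0, 1, 0, 1, 0, 2, 1, 0, 0, 0, 0, 0, 0, 2, 2, 1]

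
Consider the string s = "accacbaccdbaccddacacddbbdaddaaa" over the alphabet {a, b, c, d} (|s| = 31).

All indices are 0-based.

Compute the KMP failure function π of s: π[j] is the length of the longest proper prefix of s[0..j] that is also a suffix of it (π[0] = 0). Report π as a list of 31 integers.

[0, 0, 0, 1, 2, 0, 1, 2, 3, 0, 0, 1, 2, 3, 0, 0, 1, 2, 1, 2, 0, 0, 0, 0, 0, 1, 0, 0, 1, 1, 1]

π[0] = 0
j=1 s[j]='c': π[1]=0 (border '')
j=2 s[j]='c': π[2]=0 (border '')
j=3 s[j]='a': π[3]=1 (border 'a')
j=4 s[j]='c': π[4]=2 (border 'ac')
j=5 s[j]='b': k: 2→0; π[5]=0 (border '')
j=6 s[j]='a': π[6]=1 (border 'a')
j=7 s[j]='c': π[7]=2 (border 'ac')
j=8 s[j]='c': π[8]=3 (border 'acc')
j=9 s[j]='d': k: 3→0; π[9]=0 (border '')
j=10 s[j]='b': π[10]=0 (border '')
j=11 s[j]='a': π[11]=1 (border 'a')
j=12 s[j]='c': π[12]=2 (border 'ac')
j=13 s[j]='c': π[13]=3 (border 'acc')
j=14 s[j]='d': k: 3→0; π[14]=0 (border '')
j=15 s[j]='d': π[15]=0 (border '')
j=16 s[j]='a': π[16]=1 (border 'a')
j=17 s[j]='c': π[17]=2 (border 'ac')
j=18 s[j]='a': k: 2→0; π[18]=1 (border 'a')
j=19 s[j]='c': π[19]=2 (border 'ac')
j=20 s[j]='d': k: 2→0; π[20]=0 (border '')
j=21 s[j]='d': π[21]=0 (border '')
j=22 s[j]='b': π[22]=0 (border '')
j=23 s[j]='b': π[23]=0 (border '')
j=24 s[j]='d': π[24]=0 (border '')
j=25 s[j]='a': π[25]=1 (border 'a')
j=26 s[j]='d': k: 1→0; π[26]=0 (border '')
j=27 s[j]='d': π[27]=0 (border '')
j=28 s[j]='a': π[28]=1 (border 'a')
j=29 s[j]='a': k: 1→0; π[29]=1 (border 'a')
j=30 s[j]='a': k: 1→0; π[30]=1 (border 'a')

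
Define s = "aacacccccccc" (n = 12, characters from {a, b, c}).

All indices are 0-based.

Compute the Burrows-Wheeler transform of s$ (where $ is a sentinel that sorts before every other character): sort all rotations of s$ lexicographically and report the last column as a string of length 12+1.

rank  rotation       last
    0  $aacacccccccc  c
    1  aacacccccccc$  $
    2  acacccccccc$a  a
    3  acccccccc$aac  c
    4  c$aacaccccccc  c
    5  cacccccccc$aa  a
    6  cc$aacacccccc  c
    7  ccc$aacaccccc  c
    8  cccc$aacacccc  c
    9  ccccc$aacaccc  c
   10  cccccc$aacacc  c
   11  ccccccc$aacac  c
   12  cccccccc$aaca  a

c$accacccccca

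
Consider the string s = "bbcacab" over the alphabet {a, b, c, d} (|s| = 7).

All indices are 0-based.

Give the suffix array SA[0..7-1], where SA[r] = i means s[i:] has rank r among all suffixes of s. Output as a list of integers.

[5, 3, 6, 0, 1, 4, 2]

sorted suffixes:
  #0 SA[0]=5  'ab'
  #1 SA[1]=3  'acab'
  #2 SA[2]=6  'b'
  #3 SA[3]=0  'bbcacab'
  #4 SA[4]=1  'bcacab'
  #5 SA[5]=4  'cab'
  #6 SA[6]=2  'cacab'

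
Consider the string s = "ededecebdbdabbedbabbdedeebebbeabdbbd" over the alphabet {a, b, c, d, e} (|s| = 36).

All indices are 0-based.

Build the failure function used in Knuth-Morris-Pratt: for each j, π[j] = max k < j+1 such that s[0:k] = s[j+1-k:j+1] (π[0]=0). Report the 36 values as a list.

[0, 0, 1, 2, 3, 0, 1, 0, 0, 0, 0, 0, 0, 0, 1, 2, 0, 0, 0, 0, 0, 1, 2, 3, 1, 0, 1, 0, 0, 1, 0, 0, 0, 0, 0, 0]

π[0] = 0
j=1 s[j]='d': π[1]=0 (border '')
j=2 s[j]='e': π[2]=1 (border 'e')
j=3 s[j]='d': π[3]=2 (border 'ed')
j=4 s[j]='e': π[4]=3 (border 'ede')
j=5 s[j]='c': k: 3→1→0; π[5]=0 (border '')
j=6 s[j]='e': π[6]=1 (border 'e')
j=7 s[j]='b': k: 1→0; π[7]=0 (border '')
j=8 s[j]='d': π[8]=0 (border '')
j=9 s[j]='b': π[9]=0 (border '')
j=10 s[j]='d': π[10]=0 (border '')
j=11 s[j]='a': π[11]=0 (border '')
j=12 s[j]='b': π[12]=0 (border '')
j=13 s[j]='b': π[13]=0 (border '')
j=14 s[j]='e': π[14]=1 (border 'e')
j=15 s[j]='d': π[15]=2 (border 'ed')
j=16 s[j]='b': k: 2→0; π[16]=0 (border '')
j=17 s[j]='a': π[17]=0 (border '')
j=18 s[j]='b': π[18]=0 (border '')
j=19 s[j]='b': π[19]=0 (border '')
j=20 s[j]='d': π[20]=0 (border '')
j=21 s[j]='e': π[21]=1 (border 'e')
j=22 s[j]='d': π[22]=2 (border 'ed')
j=23 s[j]='e': π[23]=3 (border 'ede')
j=24 s[j]='e': k: 3→1→0; π[24]=1 (border 'e')
j=25 s[j]='b': k: 1→0; π[25]=0 (border '')
j=26 s[j]='e': π[26]=1 (border 'e')
j=27 s[j]='b': k: 1→0; π[27]=0 (border '')
j=28 s[j]='b': π[28]=0 (border '')
j=29 s[j]='e': π[29]=1 (border 'e')
j=30 s[j]='a': k: 1→0; π[30]=0 (border '')
j=31 s[j]='b': π[31]=0 (border '')
j=32 s[j]='d': π[32]=0 (border '')
j=33 s[j]='b': π[33]=0 (border '')
j=34 s[j]='b': π[34]=0 (border '')
j=35 s[j]='d': π[35]=0 (border '')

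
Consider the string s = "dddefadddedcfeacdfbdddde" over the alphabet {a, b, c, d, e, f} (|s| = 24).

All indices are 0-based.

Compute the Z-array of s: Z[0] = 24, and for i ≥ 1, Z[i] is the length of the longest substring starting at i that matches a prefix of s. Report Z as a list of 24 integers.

[24, 2, 1, 0, 0, 0, 4, 2, 1, 0, 1, 0, 0, 0, 0, 0, 1, 0, 0, 3, 4, 2, 1, 0]

Z[0]=24
i=1: outside box; Z[1]=2 scan→box=[1,3)
i=2: min(r-i=1, Z[1]=2)=1; Z[2]=1
i=3: outside box; Z[3]=0
i=4: outside box; Z[4]=0
i=5: outside box; Z[5]=0
i=6: outside box; Z[6]=4 scan→box=[6,10)
i=7: min(r-i=3, Z[1]=2)=2; Z[7]=2
i=8: min(r-i=2, Z[2]=1)=1; Z[8]=1
i=9: min(r-i=1, Z[3]=0)=0; Z[9]=0
i=10: outside box; Z[10]=1 scan→box=[10,11)
i=11: outside box; Z[11]=0
i=12: outside box; Z[12]=0
i=13: outside box; Z[13]=0
i=14: outside box; Z[14]=0
i=15: outside box; Z[15]=0
i=16: outside box; Z[16]=1 scan→box=[16,17)
i=17: outside box; Z[17]=0
i=18: outside box; Z[18]=0
i=19: outside box; Z[19]=3 scan→box=[19,22)
i=20: min(r-i=2, Z[1]=2)=2; Z[20]=4 scan→box=[20,24)
i=21: min(r-i=3, Z[1]=2)=2; Z[21]=2
i=22: min(r-i=2, Z[2]=1)=1; Z[22]=1
i=23: min(r-i=1, Z[3]=0)=0; Z[23]=0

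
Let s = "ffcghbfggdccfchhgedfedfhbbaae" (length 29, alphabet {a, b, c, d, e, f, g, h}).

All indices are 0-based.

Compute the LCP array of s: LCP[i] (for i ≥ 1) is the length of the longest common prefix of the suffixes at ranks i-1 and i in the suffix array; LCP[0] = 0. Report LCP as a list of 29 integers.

rank | idx | suffix
   0 |  26 | aae
   1 |  27 | ae
   2 |  25 | baae
   3 |  24 | bbaae
   4 |   5 | bfggdccfchhgedfedfhbbaae
   5 |  10 | ccfchhgedfedfhbbaae
   6 |  11 | cfchhgedfedfhbbaae
   7 |   2 | cghbfggdccfchhgedfedfhbbaae
   8 |  13 | chhgedfedfhbbaae
   9 |   9 | dccfchhgedfedfhbbaae
  10 |  18 | dfedfhbbaae
  11 |  21 | dfhbbaae
  12 |  28 | e
  13 |  17 | edfedfhbbaae
  14 |  20 | edfhbbaae
  15 |   1 | fcghbfggdccfchhgedfedfhbbaae
  16 |  12 | fchhgedfedfhbbaae
  17 |  19 | fedfhbbaae
  18 |   0 | ffcghbfggdccfchhgedfedfhbbaae
  19 |   6 | fggdccfchhgedfedfhbbaae
  20 |  22 | fhbbaae
  21 |   8 | gdccfchhgedfedfhbbaae
  22 |  16 | gedfedfhbbaae
  23 |   7 | ggdccfchhgedfedfhbbaae
  24 |   3 | ghbfggdccfchhgedfedfhbbaae
  25 |  23 | hbbaae
  26 |   4 | hbfggdccfchhgedfedfhbbaae
  27 |  15 | hgedfedfhbbaae
  28 |  14 | hhgedfedfhbbaae

SA = [26, 27, 25, 24, 5, 10, 11, 2, 13, 9, 18, 21, 28, 17, 20, 1, 12, 19, 0, 6, 22, 8, 16, 7, 3, 23, 4, 15, 14]
rank  pair      lcp
   1  s[26:],s[27:]  1  'a'
   2  s[27:],s[25:]  0  ''
   3  s[25:],s[24:]  1  'b'
   4  s[24:],s[5:]  1  'b'
   5  s[5:],s[10:]  0  ''
   6  s[10:],s[11:]  1  'c'
   7  s[11:],s[2:]  1  'c'
   8  s[2:],s[13:]  1  'c'
   9  s[13:],s[9:]  0  ''
  10  s[9:],s[18:]  1  'd'
  11  s[18:],s[21:]  2  'df'
  12  s[21:],s[28:]  0  ''
  13  s[28:],s[17:]  1  'e'
  14  s[17:],s[20:]  3  'edf'
  15  s[20:],s[1:]  0  ''
  16  s[1:],s[12:]  2  'fc'
  17  s[12:],s[19:]  1  'f'
  18  s[19:],s[0:]  1  'f'
  19  s[0:],s[6:]  1  'f'
  20  s[6:],s[22:]  1  'f'
  21  s[22:],s[8:]  0  ''
  22  s[8:],s[16:]  1  'g'
  23  s[16:],s[7:]  1  'g'
  24  s[7:],s[3:]  1  'g'
  25  s[3:],s[23:]  0  ''
  26  s[23:],s[4:]  2  'hb'
  27  s[4:],s[15:]  1  'h'
  28  s[15:],s[14:]  1  'h'

[0, 1, 0, 1, 1, 0, 1, 1, 1, 0, 1, 2, 0, 1, 3, 0, 2, 1, 1, 1, 1, 0, 1, 1, 1, 0, 2, 1, 1]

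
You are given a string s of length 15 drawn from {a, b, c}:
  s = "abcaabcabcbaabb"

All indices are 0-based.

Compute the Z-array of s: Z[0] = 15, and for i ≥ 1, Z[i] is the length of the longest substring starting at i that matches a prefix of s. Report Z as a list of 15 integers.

Z[0]=15
i=1: i≥r, start 0; Z[1]=0
i=2: i≥r, start 0; Z[2]=0
i=3: i≥r, start 0; Z[3]=1 extend→box=[3,4)
i=4: i≥r, start 0; Z[4]=4 extend→box=[4,8)
i=5: min(r-i=3, Z[1]=0)=0; Z[5]=0
i=6: min(r-i=2, Z[2]=0)=0; Z[6]=0
i=7: min(r-i=1, Z[3]=1)=1; Z[7]=3 extend→box=[7,10)
i=8: min(r-i=2, Z[1]=0)=0; Z[8]=0
i=9: min(r-i=1, Z[2]=0)=0; Z[9]=0
i=10: i≥r, start 0; Z[10]=0
i=11: i≥r, start 0; Z[11]=1 extend→box=[11,12)
i=12: i≥r, start 0; Z[12]=2 extend→box=[12,14)
i=13: min(r-i=1, Z[1]=0)=0; Z[13]=0
i=14: i≥r, start 0; Z[14]=0

[15, 0, 0, 1, 4, 0, 0, 3, 0, 0, 0, 1, 2, 0, 0]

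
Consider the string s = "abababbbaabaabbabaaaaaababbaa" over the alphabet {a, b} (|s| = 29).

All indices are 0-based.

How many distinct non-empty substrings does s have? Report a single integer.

sorted suffixes:
  #0 SA[0]=28  'a'
  #1 SA[1]=27  'aa'
  #2 SA[2]=17  'aaaaaababbaa'
  #3 SA[3]=18  'aaaaababbaa'
  #4 SA[4]=19  'aaaababbaa'
  #5 SA[5]=20  'aaababbaa'
  #6 SA[6]=8  'aabaabbabaaaaaababbaa'
  #7 SA[7]=21  'aababbaa'
  #8 SA[8]=11  'aabbabaaaaaababbaa'
  #9 SA[9]=15  'abaaaaaababbaa'
  #10 SA[10]=9  'abaabbabaaaaaababbaa'
  #11 SA[11]=0  'abababbbaabaabbabaaaaaababbaa'
  #12 SA[12]=22  'ababbaa'
  #13 SA[13]=2  'ababbbaabaabbabaaaaaababbaa'
  #14 SA[14]=24  'abbaa'
  #15 SA[15]=12  'abbabaaaaaababbaa'
  #16 SA[16]=4  'abbbaabaabbabaaaaaababbaa'
  #17 SA[17]=26  'baa'
  #18 SA[18]=16  'baaaaaababbaa'
  #19 SA[19]=7  'baabaabbabaaaaaababbaa'
  #20 SA[20]=10  'baabbabaaaaaababbaa'
  #21 SA[21]=14  'babaaaaaababbaa'
  #22 SA[22]=1  'bababbbaabaabbabaaaaaababbaa'
  #23 SA[23]=23  'babbaa'
  #24 SA[24]=3  'babbbaabaabbabaaaaaababbaa'
  #25 SA[25]=25  'bbaa'
  #26 SA[26]=6  'bbaabaabbabaaaaaababbaa'
  #27 SA[27]=13  'bbabaaaaaababbaa'
  #28 SA[28]=5  'bbbaabaabbabaaaaaababbaa'

SA = [28, 27, 17, 18, 19, 20, 8, 21, 11, 15, 9, 0, 22, 2, 24, 12, 4, 26, 16, 7, 10, 14, 1, 23, 3, 25, 6, 13, 5]
rank  pair      lcp
   1  s[28:],s[27:]  1  'a'
   2  s[27:],s[17:]  2  'aa'
   3  s[17:],s[18:]  5  'aaaaa'
   4  s[18:],s[19:]  4  'aaaa'
   5  s[19:],s[20:]  3  'aaa'
   6  s[20:],s[8:]  2  'aa'
   7  s[8:],s[21:]  4  'aaba'
   8  s[21:],s[11:]  3  'aab'
   9  s[11:],s[15:]  1  'a'
  10  s[15:],s[9:]  4  'abaa'
  11  s[9:],s[0:]  3  'aba'
  12  s[0:],s[22:]  4  'abab'
  13  s[22:],s[2:]  5  'ababb'
  14  s[2:],s[24:]  2  'ab'
  15  s[24:],s[12:]  4  'abba'
  16  s[12:],s[4:]  3  'abb'
  17  s[4:],s[26:]  0  ''
  18  s[26:],s[16:]  3  'baa'
  19  s[16:],s[7:]  3  'baa'
  20  s[7:],s[10:]  4  'baab'
  21  s[10:],s[14:]  2  'ba'
  22  s[14:],s[1:]  4  'baba'
  23  s[1:],s[23:]  3  'bab'
  24  s[23:],s[3:]  4  'babb'
  25  s[3:],s[25:]  1  'b'
  26  s[25:],s[6:]  4  'bbaa'
  27  s[6:],s[13:]  3  'bba'
  28  s[13:],s[5:]  2  'bb'

n(n+1)/2 = 29·30/2 = 435
Σ LCP = 0 + 1 + 2 + 5 + 4 + 3 + 2 + 4 + 3 + 1 + 4 + 3 + 4 + 5 + 2 + 4 + 3 + 0 + 3 + 3 + 4 + 2 + 4 + 3 + 4 + 1 + 4 + 3 + 2 = 83
distinct = 435 − 83 = 352

352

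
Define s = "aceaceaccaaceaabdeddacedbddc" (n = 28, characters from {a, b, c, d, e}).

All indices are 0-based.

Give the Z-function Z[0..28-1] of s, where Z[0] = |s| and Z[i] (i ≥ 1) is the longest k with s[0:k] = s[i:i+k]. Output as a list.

Z[0]=28
i=1: outside box; Z[1]=0
i=2: outside box; Z[2]=0
i=3: outside box; Z[3]=5 grow→box=[3,8)
i=4: min(r-i=4, Z[1]=0)=0; Z[4]=0
i=5: min(r-i=3, Z[2]=0)=0; Z[5]=0
i=6: min(r-i=2, Z[3]=5)=2; Z[6]=2
i=7: min(r-i=1, Z[4]=0)=0; Z[7]=0
i=8: outside box; Z[8]=0
i=9: outside box; Z[9]=1 grow→box=[9,10)
i=10: outside box; Z[10]=4 grow→box=[10,14)
i=11: min(r-i=3, Z[1]=0)=0; Z[11]=0
i=12: min(r-i=2, Z[2]=0)=0; Z[12]=0
i=13: min(r-i=1, Z[3]=5)=1; Z[13]=1
i=14: outside box; Z[14]=1 grow→box=[14,15)
i=15: outside box; Z[15]=0
i=16: outside box; Z[16]=0
i=17: outside box; Z[17]=0
i=18: outside box; Z[18]=0
i=19: outside box; Z[19]=0
i=20: outside box; Z[20]=3 grow→box=[20,23)
i=21: min(r-i=2, Z[1]=0)=0; Z[21]=0
i=22: min(r-i=1, Z[2]=0)=0; Z[22]=0
i=23: outside box; Z[23]=0
i=24: outside box; Z[24]=0
i=25: outside box; Z[25]=0
i=26: outside box; Z[26]=0
i=27: outside box; Z[27]=0

[28, 0, 0, 5, 0, 0, 2, 0, 0, 1, 4, 0, 0, 1, 1, 0, 0, 0, 0, 0, 3, 0, 0, 0, 0, 0, 0, 0]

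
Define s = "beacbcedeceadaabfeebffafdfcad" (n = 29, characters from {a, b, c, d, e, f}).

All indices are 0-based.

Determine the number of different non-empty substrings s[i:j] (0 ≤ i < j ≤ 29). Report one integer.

408

rank→(start, suffix):
  0 → (13, 'aabfeebffafdfcad')
  1 → (14, 'abfeebffafdfcad')
  2 → (2, 'acbcedeceadaabfeebffafdfcad')
  3 → (27, 'ad')
  4 → (11, 'adaabfeebffafdfcad')
  5 → (22, 'afdfcad')
  6 → (4, 'bcedeceadaabfeebffafdfcad')
  7 → (0, 'beacbcedeceadaabfeebffafdfcad')
  8 → (15, 'bfeebffafdfcad')
  9 → (19, 'bffafdfcad')
  10 → (26, 'cad')
  11 → (3, 'cbcedeceadaabfeebffafdfcad')
  12 → (9, 'ceadaabfeebffafdfcad')
  13 → (5, 'cedeceadaabfeebffafdfcad')
  14 → (28, 'd')
  15 → (12, 'daabfeebffafdfcad')
  16 → (7, 'deceadaabfeebffafdfcad')
  17 → (24, 'dfcad')
  18 → (1, 'eacbcedeceadaabfeebffafdfcad')
  19 → (10, 'eadaabfeebffafdfcad')
  20 → (18, 'ebffafdfcad')
  21 → (8, 'eceadaabfeebffafdfcad')
  22 → (6, 'edeceadaabfeebffafdfcad')
  23 → (17, 'eebffafdfcad')
  24 → (21, 'fafdfcad')
  25 → (25, 'fcad')
  26 → (23, 'fdfcad')
  27 → (16, 'feebffafdfcad')
  28 → (20, 'ffafdfcad')

SA = [13, 14, 2, 27, 11, 22, 4, 0, 15, 19, 26, 3, 9, 5, 28, 12, 7, 24, 1, 10, 18, 8, 6, 17, 21, 25, 23, 16, 20]
i: (SA[i-1],SA[i]) lcp shared
  1: (13,14) 1 'a'
  2: (14,2) 1 'a'
  3: (2,27) 1 'a'
  4: (27,11) 2 'ad'
  5: (11,22) 1 'a'
  6: (22,4) 0 ''
  7: (4,0) 1 'b'
  8: (0,15) 1 'b'
  9: (15,19) 2 'bf'
  10: (19,26) 0 ''
  11: (26,3) 1 'c'
  12: (3,9) 1 'c'
  13: (9,5) 2 'ce'
  14: (5,28) 0 ''
  15: (28,12) 1 'd'
  16: (12,7) 1 'd'
  17: (7,24) 1 'd'
  18: (24,1) 0 ''
  19: (1,10) 2 'ea'
  20: (10,18) 1 'e'
  21: (18,8) 1 'e'
  22: (8,6) 1 'e'
  23: (6,17) 1 'e'
  24: (17,21) 0 ''
  25: (21,25) 1 'f'
  26: (25,23) 1 'f'
  27: (23,16) 1 'f'
  28: (16,20) 1 'f'

n(n+1)/2 = 29·30/2 = 435
Σ LCP = 0 + 1 + 1 + 1 + 2 + 1 + 0 + 1 + 1 + 2 + 0 + 1 + 1 + 2 + 0 + 1 + 1 + 1 + 0 + 2 + 1 + 1 + 1 + 1 + 0 + 1 + 1 + 1 + 1 = 27
distinct = 435 − 27 = 408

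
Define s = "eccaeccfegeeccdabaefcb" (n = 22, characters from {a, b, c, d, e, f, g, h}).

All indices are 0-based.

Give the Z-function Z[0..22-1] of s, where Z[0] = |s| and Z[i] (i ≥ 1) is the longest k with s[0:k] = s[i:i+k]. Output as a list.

[22, 0, 0, 0, 3, 0, 0, 0, 1, 0, 1, 3, 0, 0, 0, 0, 0, 0, 1, 0, 0, 0]

Z[0]=22
i=1: i≥r, start 0; Z[1]=0
i=2: i≥r, start 0; Z[2]=0
i=3: i≥r, start 0; Z[3]=0
i=4: i≥r, start 0; Z[4]=3 scan→box=[4,7)
i=5: min(r-i=2, Z[1]=0)=0; Z[5]=0
i=6: min(r-i=1, Z[2]=0)=0; Z[6]=0
i=7: i≥r, start 0; Z[7]=0
i=8: i≥r, start 0; Z[8]=1 scan→box=[8,9)
i=9: i≥r, start 0; Z[9]=0
i=10: i≥r, start 0; Z[10]=1 scan→box=[10,11)
i=11: i≥r, start 0; Z[11]=3 scan→box=[11,14)
i=12: min(r-i=2, Z[1]=0)=0; Z[12]=0
i=13: min(r-i=1, Z[2]=0)=0; Z[13]=0
i=14: i≥r, start 0; Z[14]=0
i=15: i≥r, start 0; Z[15]=0
i=16: i≥r, start 0; Z[16]=0
i=17: i≥r, start 0; Z[17]=0
i=18: i≥r, start 0; Z[18]=1 scan→box=[18,19)
i=19: i≥r, start 0; Z[19]=0
i=20: i≥r, start 0; Z[20]=0
i=21: i≥r, start 0; Z[21]=0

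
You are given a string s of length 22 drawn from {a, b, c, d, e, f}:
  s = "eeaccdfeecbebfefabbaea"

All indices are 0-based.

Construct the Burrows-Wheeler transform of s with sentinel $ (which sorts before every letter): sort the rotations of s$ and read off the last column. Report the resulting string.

rank  rotation                 last
    0  $eeaccdfeecbebfefabbaea  a
    1  a$eeaccdfeecbebfefabbae  e
    2  abbaea$eeaccdfeecbebfef  f
    3  accdfeecbebfefabbaea$ee  e
    4  aea$eeaccdfeecbebfefabb  b
    5  baea$eeaccdfeecbebfefab  b
    6  bbaea$eeaccdfeecbebfefa  a
    7  bebfefabbaea$eeaccdfeec  c
    8  bfefabbaea$eeaccdfeecbe  e
    9  cbebfefabbaea$eeaccdfee  e
   10  ccdfeecbebfefabbaea$eea  a
   11  cdfeecbebfefabbaea$eeac  c
   12  dfeecbebfefabbaea$eeacc  c
   13  ea$eeaccdfeecbebfefabba  a
   14  eaccdfeecbebfefabbaea$e  e
   15  ebfefabbaea$eeaccdfeecb  b
   16  ecbebfefabbaea$eeaccdfe  e
   17  eeaccdfeecbebfefabbaea$  $
   18  eecbebfefabbaea$eeaccdf  f
   19  efabbaea$eeaccdfeecbebf  f
   20  fabbaea$eeaccdfeecbebfe  e
   21  feecbebfefabbaea$eeaccd  d
   22  fefabbaea$eeaccdfeecbeb  b

aefebbaceeaccaebe$ffedb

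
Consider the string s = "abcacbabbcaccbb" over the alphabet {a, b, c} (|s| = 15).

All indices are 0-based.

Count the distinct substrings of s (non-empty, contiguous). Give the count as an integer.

99

sorted suffixes:
  #0 SA[0]=6  'abbcaccbb'
  #1 SA[1]=0  'abcacbabbcaccbb'
  #2 SA[2]=3  'acbabbcaccbb'
  #3 SA[3]=10  'accbb'
  #4 SA[4]=14  'b'
  #5 SA[5]=5  'babbcaccbb'
  #6 SA[6]=13  'bb'
  #7 SA[7]=7  'bbcaccbb'
  #8 SA[8]=1  'bcacbabbcaccbb'
  #9 SA[9]=8  'bcaccbb'
  #10 SA[10]=2  'cacbabbcaccbb'
  #11 SA[11]=9  'caccbb'
  #12 SA[12]=4  'cbabbcaccbb'
  #13 SA[13]=12  'cbb'
  #14 SA[14]=11  'ccbb'

SA = [6, 0, 3, 10, 14, 5, 13, 7, 1, 8, 2, 9, 4, 12, 11]
[i] adj suffixes → lcp
  [1] 6/0 → 2 ('ab')
  [2] 0/3 → 1 ('a')
  [3] 3/10 → 2 ('ac')
  [4] 10/14 → 0 ('')
  [5] 14/5 → 1 ('b')
  [6] 5/13 → 1 ('b')
  [7] 13/7 → 2 ('bb')
  [8] 7/1 → 1 ('b')
  [9] 1/8 → 4 ('bcac')
  [10] 8/2 → 0 ('')
  [11] 2/9 → 3 ('cac')
  [12] 9/4 → 1 ('c')
  [13] 4/12 → 2 ('cb')
  [14] 12/11 → 1 ('c')

n(n+1)/2 = 15·16/2 = 120
Σ LCP = 0 + 2 + 1 + 2 + 0 + 1 + 1 + 2 + 1 + 4 + 0 + 3 + 1 + 2 + 1 = 21
distinct = 120 − 21 = 99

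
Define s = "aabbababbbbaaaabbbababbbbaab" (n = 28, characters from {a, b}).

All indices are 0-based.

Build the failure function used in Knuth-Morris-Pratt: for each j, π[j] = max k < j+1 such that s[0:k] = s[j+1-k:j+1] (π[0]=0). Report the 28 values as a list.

[0, 1, 0, 0, 1, 0, 1, 0, 0, 0, 0, 1, 2, 2, 2, 3, 4, 0, 1, 0, 1, 0, 0, 0, 0, 1, 2, 3]

π[0] = 0
j=1 s[j]='a': π[1]=1 (border 'a')
j=2 s[j]='b': k: 1→0; π[2]=0 (border '')
j=3 s[j]='b': π[3]=0 (border '')
j=4 s[j]='a': π[4]=1 (border 'a')
j=5 s[j]='b': k: 1→0; π[5]=0 (border '')
j=6 s[j]='a': π[6]=1 (border 'a')
j=7 s[j]='b': k: 1→0; π[7]=0 (border '')
j=8 s[j]='b': π[8]=0 (border '')
j=9 s[j]='b': π[9]=0 (border '')
j=10 s[j]='b': π[10]=0 (border '')
j=11 s[j]='a': π[11]=1 (border 'a')
j=12 s[j]='a': π[12]=2 (border 'aa')
j=13 s[j]='a': k: 2→1; π[13]=2 (border 'aa')
j=14 s[j]='a': k: 2→1; π[14]=2 (border 'aa')
j=15 s[j]='b': π[15]=3 (border 'aab')
j=16 s[j]='b': π[16]=4 (border 'aabb')
j=17 s[j]='b': k: 4→0; π[17]=0 (border '')
j=18 s[j]='a': π[18]=1 (border 'a')
j=19 s[j]='b': k: 1→0; π[19]=0 (border '')
j=20 s[j]='a': π[20]=1 (border 'a')
j=21 s[j]='b': k: 1→0; π[21]=0 (border '')
j=22 s[j]='b': π[22]=0 (border '')
j=23 s[j]='b': π[23]=0 (border '')
j=24 s[j]='b': π[24]=0 (border '')
j=25 s[j]='a': π[25]=1 (border 'a')
j=26 s[j]='a': π[26]=2 (border 'aa')
j=27 s[j]='b': π[27]=3 (border 'aab')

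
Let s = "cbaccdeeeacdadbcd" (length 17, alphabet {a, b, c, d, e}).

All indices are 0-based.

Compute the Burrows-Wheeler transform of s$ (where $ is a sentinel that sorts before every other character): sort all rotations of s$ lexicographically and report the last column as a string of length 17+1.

rank  rotation            last
    0  $cbaccdeeeacdadbcd  d
    1  accdeeeacdadbcd$cb  b
    2  acdadbcd$cbaccdeee  e
    3  adbcd$cbaccdeeeacd  d
    4  baccdeeeacdadbcd$c  c
    5  bcd$cbaccdeeeacdad  d
    6  cbaccdeeeacdadbcd$  $
    7  ccdeeeacdadbcd$cba  a
    8  cd$cbaccdeeeacdadb  b
    9  cdadbcd$cbaccdeeea  a
   10  cdeeeacdadbcd$cbac  c
   11  d$cbaccdeeeacdadbc  c
   12  dadbcd$cbaccdeeeac  c
   13  dbcd$cbaccdeeeacda  a
   14  deeeacdadbcd$cbacc  c
   15  eacdadbcd$cbaccdee  e
   16  eeacdadbcd$cbaccde  e
   17  eeeacdadbcd$cbaccd  d

dbedcd$abacccaceed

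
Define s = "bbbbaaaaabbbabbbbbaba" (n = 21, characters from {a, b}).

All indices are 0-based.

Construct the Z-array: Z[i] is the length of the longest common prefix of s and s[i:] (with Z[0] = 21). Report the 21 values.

Z[0]=21
i=1: i≥r, start 0; Z[1]=3 grow→box=[1,4)
i=2: min(r-i=2, Z[1]=3)=2; Z[2]=2
i=3: min(r-i=1, Z[2]=2)=1; Z[3]=1
i=4: i≥r, start 0; Z[4]=0
i=5: i≥r, start 0; Z[5]=0
i=6: i≥r, start 0; Z[6]=0
i=7: i≥r, start 0; Z[7]=0
i=8: i≥r, start 0; Z[8]=0
i=9: i≥r, start 0; Z[9]=3 grow→box=[9,12)
i=10: min(r-i=2, Z[1]=3)=2; Z[10]=2
i=11: min(r-i=1, Z[2]=2)=1; Z[11]=1
i=12: i≥r, start 0; Z[12]=0
i=13: i≥r, start 0; Z[13]=4 grow→box=[13,17)
i=14: min(r-i=3, Z[1]=3)=3; Z[14]=5 grow→box=[14,19)
i=15: min(r-i=4, Z[1]=3)=3; Z[15]=3
i=16: min(r-i=3, Z[2]=2)=2; Z[16]=2
i=17: min(r-i=2, Z[3]=1)=1; Z[17]=1
i=18: min(r-i=1, Z[4]=0)=0; Z[18]=0
i=19: i≥r, start 0; Z[19]=1 grow→box=[19,20)
i=20: i≥r, start 0; Z[20]=0

[21, 3, 2, 1, 0, 0, 0, 0, 0, 3, 2, 1, 0, 4, 5, 3, 2, 1, 0, 1, 0]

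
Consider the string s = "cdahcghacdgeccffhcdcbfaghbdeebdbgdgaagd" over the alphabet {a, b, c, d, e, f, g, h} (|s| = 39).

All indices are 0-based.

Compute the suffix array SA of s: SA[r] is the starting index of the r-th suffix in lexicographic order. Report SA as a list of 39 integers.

rank | idx | suffix
   0 |  35 | aagd
   1 |   7 | acdgeccffhcdcbfaghbdeebdbgdgaagd
   2 |  36 | agd
   3 |  22 | aghbdeebdbgdgaagd
   4 |   2 | ahcghacdgeccffhcdcbfaghbdeebdbgdgaagd
   5 |  29 | bdbgdgaagd
   6 |  25 | bdeebdbgdgaagd
   7 |  20 | bfaghbdeebdbgdgaagd
   8 |  31 | bgdgaagd
   9 |  19 | cbfaghbdeebdbgdgaagd
  10 |  12 | ccffhcdcbfaghbdeebdbgdgaagd
  11 |   0 | cdahcghacdgeccffhcdcbfaghbdeebdbgdgaagd
  12 |  17 | cdcbfaghbdeebdbgdgaagd
  13 |   8 | cdgeccffhcdcbfaghbdeebdbgdgaagd
  14 |  13 | cffhcdcbfaghbdeebdbgdgaagd
  15 |   4 | cghacdgeccffhcdcbfaghbdeebdbgdgaagd
  16 |  38 | d
  17 |   1 | dahcghacdgeccffhcdcbfaghbdeebdbgdgaagd
  18 |  30 | dbgdgaagd
  19 |  18 | dcbfaghbdeebdbgdgaagd
  20 |  26 | deebdbgdgaagd
  21 |  33 | dgaagd
  22 |   9 | dgeccffhcdcbfaghbdeebdbgdgaagd
  23 |  28 | ebdbgdgaagd
  24 |  11 | eccffhcdcbfaghbdeebdbgdgaagd
  25 |  27 | eebdbgdgaagd
  26 |  21 | faghbdeebdbgdgaagd
  27 |  14 | ffhcdcbfaghbdeebdbgdgaagd
  28 |  15 | fhcdcbfaghbdeebdbgdgaagd
  29 |  34 | gaagd
  30 |  37 | gd
  31 |  32 | gdgaagd
  32 |  10 | geccffhcdcbfaghbdeebdbgdgaagd
  33 |   5 | ghacdgeccffhcdcbfaghbdeebdbgdgaagd
  34 |  23 | ghbdeebdbgdgaagd
  35 |   6 | hacdgeccffhcdcbfaghbdeebdbgdgaagd
  36 |  24 | hbdeebdbgdgaagd
  37 |  16 | hcdcbfaghbdeebdbgdgaagd
  38 |   3 | hcghacdgeccffhcdcbfaghbdeebdbgdgaagd

[35, 7, 36, 22, 2, 29, 25, 20, 31, 19, 12, 0, 17, 8, 13, 4, 38, 1, 30, 18, 26, 33, 9, 28, 11, 27, 21, 14, 15, 34, 37, 32, 10, 5, 23, 6, 24, 16, 3]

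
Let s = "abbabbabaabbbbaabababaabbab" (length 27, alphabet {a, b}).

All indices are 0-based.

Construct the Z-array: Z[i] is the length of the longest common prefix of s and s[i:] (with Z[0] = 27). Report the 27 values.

Z[0]=27
i=1: outside box; Z[1]=0
i=2: outside box; Z[2]=0
i=3: outside box; Z[3]=5 grow→box=[3,8)
i=4: min(r-i=4, Z[1]=0)=0; Z[4]=0
i=5: min(r-i=3, Z[2]=0)=0; Z[5]=0
i=6: min(r-i=2, Z[3]=5)=2; Z[6]=2
i=7: min(r-i=1, Z[4]=0)=0; Z[7]=0
i=8: outside box; Z[8]=1 grow→box=[8,9)
i=9: outside box; Z[9]=3 grow→box=[9,12)
i=10: min(r-i=2, Z[1]=0)=0; Z[10]=0
i=11: min(r-i=1, Z[2]=0)=0; Z[11]=0
i=12: outside box; Z[12]=0
i=13: outside box; Z[13]=0
i=14: outside box; Z[14]=1 grow→box=[14,15)
i=15: outside box; Z[15]=2 grow→box=[15,17)
i=16: min(r-i=1, Z[1]=0)=0; Z[16]=0
i=17: outside box; Z[17]=2 grow→box=[17,19)
i=18: min(r-i=1, Z[1]=0)=0; Z[18]=0
i=19: outside box; Z[19]=2 grow→box=[19,21)
i=20: min(r-i=1, Z[1]=0)=0; Z[20]=0
i=21: outside box; Z[21]=1 grow→box=[21,22)
i=22: outside box; Z[22]=5 grow→box=[22,27)
i=23: min(r-i=4, Z[1]=0)=0; Z[23]=0
i=24: min(r-i=3, Z[2]=0)=0; Z[24]=0
i=25: min(r-i=2, Z[3]=5)=2; Z[25]=2
i=26: min(r-i=1, Z[4]=0)=0; Z[26]=0

[27, 0, 0, 5, 0, 0, 2, 0, 1, 3, 0, 0, 0, 0, 1, 2, 0, 2, 0, 2, 0, 1, 5, 0, 0, 2, 0]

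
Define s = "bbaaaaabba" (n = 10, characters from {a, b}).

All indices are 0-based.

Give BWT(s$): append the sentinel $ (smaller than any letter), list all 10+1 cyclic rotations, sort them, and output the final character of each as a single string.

abbaaaabba$

rank  rotation     last
    0  $bbaaaaabba  a
    1  a$bbaaaaabb  b
    2  aaaaabba$bb  b
    3  aaaabba$bba  a
    4  aaabba$bbaa  a
    5  aabba$bbaaa  a
    6  abba$bbaaaa  a
    7  ba$bbaaaaab  b
    8  baaaaabba$b  b
    9  bba$bbaaaaa  a
   10  bbaaaaabba$  $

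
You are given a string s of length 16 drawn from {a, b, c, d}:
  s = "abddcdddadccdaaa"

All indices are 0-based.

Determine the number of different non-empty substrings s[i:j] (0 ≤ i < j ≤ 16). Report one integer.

118

sorted suffixes:
  #0 SA[0]=15  'a'
  #1 SA[1]=14  'aa'
  #2 SA[2]=13  'aaa'
  #3 SA[3]=0  'abddcdddadccdaaa'
  #4 SA[4]=8  'adccdaaa'
  #5 SA[5]=1  'bddcdddadccdaaa'
  #6 SA[6]=10  'ccdaaa'
  #7 SA[7]=11  'cdaaa'
  #8 SA[8]=4  'cdddadccdaaa'
  #9 SA[9]=12  'daaa'
  #10 SA[10]=7  'dadccdaaa'
  #11 SA[11]=9  'dccdaaa'
  #12 SA[12]=3  'dcdddadccdaaa'
  #13 SA[13]=6  'ddadccdaaa'
  #14 SA[14]=2  'ddcdddadccdaaa'
  #15 SA[15]=5  'dddadccdaaa'

SA = [15, 14, 13, 0, 8, 1, 10, 11, 4, 12, 7, 9, 3, 6, 2, 5]
i: (SA[i-1],SA[i]) lcp shared
  1: (15,14) 1 'a'
  2: (14,13) 2 'aa'
  3: (13,0) 1 'a'
  4: (0,8) 1 'a'
  5: (8,1) 0 ''
  6: (1,10) 0 ''
  7: (10,11) 1 'c'
  8: (11,4) 2 'cd'
  9: (4,12) 0 ''
  10: (12,7) 2 'da'
  11: (7,9) 1 'd'
  12: (9,3) 2 'dc'
  13: (3,6) 1 'd'
  14: (6,2) 2 'dd'
  15: (2,5) 2 'dd'

n(n+1)/2 = 16·17/2 = 136
Σ LCP = 0 + 1 + 2 + 1 + 1 + 0 + 0 + 1 + 2 + 0 + 2 + 1 + 2 + 1 + 2 + 2 = 18
distinct = 136 − 18 = 118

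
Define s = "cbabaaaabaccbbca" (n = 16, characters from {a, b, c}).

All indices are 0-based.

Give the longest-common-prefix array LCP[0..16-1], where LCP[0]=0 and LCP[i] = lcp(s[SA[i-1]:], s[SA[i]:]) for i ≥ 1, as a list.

[0, 1, 3, 2, 1, 3, 1, 0, 2, 2, 1, 1, 0, 1, 2, 1]

rank→(start, suffix):
  0 → (15, 'a')
  1 → (4, 'aaaabaccbbca')
  2 → (5, 'aaabaccbbca')
  3 → (6, 'aabaccbbca')
  4 → (2, 'abaaaabaccbbca')
  5 → (7, 'abaccbbca')
  6 → (9, 'accbbca')
  7 → (3, 'baaaabaccbbca')
  8 → (1, 'babaaaabaccbbca')
  9 → (8, 'baccbbca')
  10 → (12, 'bbca')
  11 → (13, 'bca')
  12 → (14, 'ca')
  13 → (0, 'cbabaaaabaccbbca')
  14 → (11, 'cbbca')
  15 → (10, 'ccbbca')

SA = [15, 4, 5, 6, 2, 7, 9, 3, 1, 8, 12, 13, 14, 0, 11, 10]
i: (SA[i-1],SA[i]) lcp shared
  1: (15,4) 1 'a'
  2: (4,5) 3 'aaa'
  3: (5,6) 2 'aa'
  4: (6,2) 1 'a'
  5: (2,7) 3 'aba'
  6: (7,9) 1 'a'
  7: (9,3) 0 ''
  8: (3,1) 2 'ba'
  9: (1,8) 2 'ba'
  10: (8,12) 1 'b'
  11: (12,13) 1 'b'
  12: (13,14) 0 ''
  13: (14,0) 1 'c'
  14: (0,11) 2 'cb'
  15: (11,10) 1 'c'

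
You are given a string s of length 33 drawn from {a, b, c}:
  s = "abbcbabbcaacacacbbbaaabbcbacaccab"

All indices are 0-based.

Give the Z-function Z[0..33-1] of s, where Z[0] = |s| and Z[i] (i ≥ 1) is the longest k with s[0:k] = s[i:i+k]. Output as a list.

[33, 0, 0, 0, 0, 4, 0, 0, 0, 1, 1, 0, 1, 0, 1, 0, 0, 0, 0, 1, 1, 6, 0, 0, 0, 0, 1, 0, 1, 0, 0, 2, 0]

Z[0]=33
i=1: outside box; Z[1]=0
i=2: outside box; Z[2]=0
i=3: outside box; Z[3]=0
i=4: outside box; Z[4]=0
i=5: outside box; Z[5]=4 grow→box=[5,9)
i=6: min(r-i=3, Z[1]=0)=0; Z[6]=0
i=7: min(r-i=2, Z[2]=0)=0; Z[7]=0
i=8: min(r-i=1, Z[3]=0)=0; Z[8]=0
i=9: outside box; Z[9]=1 grow→box=[9,10)
i=10: outside box; Z[10]=1 grow→box=[10,11)
i=11: outside box; Z[11]=0
i=12: outside box; Z[12]=1 grow→box=[12,13)
i=13: outside box; Z[13]=0
i=14: outside box; Z[14]=1 grow→box=[14,15)
i=15: outside box; Z[15]=0
i=16: outside box; Z[16]=0
i=17: outside box; Z[17]=0
i=18: outside box; Z[18]=0
i=19: outside box; Z[19]=1 grow→box=[19,20)
i=20: outside box; Z[20]=1 grow→box=[20,21)
i=21: outside box; Z[21]=6 grow→box=[21,27)
i=22: min(r-i=5, Z[1]=0)=0; Z[22]=0
i=23: min(r-i=4, Z[2]=0)=0; Z[23]=0
i=24: min(r-i=3, Z[3]=0)=0; Z[24]=0
i=25: min(r-i=2, Z[4]=0)=0; Z[25]=0
i=26: min(r-i=1, Z[5]=4)=1; Z[26]=1
i=27: outside box; Z[27]=0
i=28: outside box; Z[28]=1 grow→box=[28,29)
i=29: outside box; Z[29]=0
i=30: outside box; Z[30]=0
i=31: outside box; Z[31]=2 grow→box=[31,33)
i=32: min(r-i=1, Z[1]=0)=0; Z[32]=0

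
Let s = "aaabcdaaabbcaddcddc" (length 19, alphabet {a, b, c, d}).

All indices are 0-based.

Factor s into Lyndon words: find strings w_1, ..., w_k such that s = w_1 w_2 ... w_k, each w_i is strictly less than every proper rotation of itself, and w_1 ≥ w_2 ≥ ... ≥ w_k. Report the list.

["aaabcd", "aaabbcaddcddc"]

emit factor 1: 'aaabcd' (i=0, period=6)
emit factor 2: 'aaabbcaddcddc' (i=6, period=13)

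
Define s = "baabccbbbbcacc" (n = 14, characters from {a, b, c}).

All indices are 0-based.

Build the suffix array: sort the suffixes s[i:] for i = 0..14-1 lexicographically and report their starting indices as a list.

rank | idx | suffix
   0 |   1 | aabccbbbbcacc
   1 |   2 | abccbbbbcacc
   2 |  11 | acc
   3 |   0 | baabccbbbbcacc
   4 |   6 | bbbbcacc
   5 |   7 | bbbcacc
   6 |   8 | bbcacc
   7 |   9 | bcacc
   8 |   3 | bccbbbbcacc
   9 |  13 | c
  10 |  10 | cacc
  11 |   5 | cbbbbcacc
  12 |  12 | cc
  13 |   4 | ccbbbbcacc

[1, 2, 11, 0, 6, 7, 8, 9, 3, 13, 10, 5, 12, 4]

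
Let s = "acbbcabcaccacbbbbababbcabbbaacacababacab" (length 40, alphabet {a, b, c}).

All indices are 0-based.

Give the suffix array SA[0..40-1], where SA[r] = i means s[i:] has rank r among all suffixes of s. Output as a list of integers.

[27, 38, 32, 17, 34, 23, 19, 5, 36, 30, 28, 11, 0, 8, 39, 26, 16, 33, 18, 35, 25, 15, 24, 14, 13, 20, 2, 21, 3, 6, 37, 31, 22, 4, 29, 10, 7, 12, 1, 9]

sorted suffixes:
  #0 SA[0]=27  'aacacababacab'
  #1 SA[1]=38  'ab'
  #2 SA[2]=32  'ababacab'
  #3 SA[3]=17  'ababbcabbbaacacababacab'
  #4 SA[4]=34  'abacab'
  #5 SA[5]=23  'abbbaacacababacab'
  #6 SA[6]=19  'abbcabbbaacacababacab'
  #7 SA[7]=5  'abcaccacbbbbababbcabbbaacacababacab'
  #8 SA[8]=36  'acab'
  #9 SA[9]=30  'acababacab'
  #10 SA[10]=28  'acacababacab'
  #11 SA[11]=11  'acbbbbababbcabbbaacacababacab'
  #12 SA[12]=0  'acbbcabcaccacbbbbababbcabbbaacacababacab'
  #13 SA[13]=8  'accacbbbbababbcabbbaacacababacab'
  #14 SA[14]=39  'b'
  #15 SA[15]=26  'baacacababacab'
  #16 SA[16]=16  'bababbcabbbaacacababacab'
  #17 SA[17]=33  'babacab'
  #18 SA[18]=18  'babbcabbbaacacababacab'
  #19 SA[19]=35  'bacab'
  #20 SA[20]=25  'bbaacacababacab'
  #21 SA[21]=15  'bbababbcabbbaacacababacab'
  #22 SA[22]=24  'bbbaacacababacab'
  #23 SA[23]=14  'bbbababbcabbbaacacababacab'
  #24 SA[24]=13  'bbbbababbcabbbaacacababacab'
  #25 SA[25]=20  'bbcabbbaacacababacab'
  #26 SA[26]=2  'bbcabcaccacbbbbababbcabbbaacacababacab'
  #27 SA[27]=21  'bcabbbaacacababacab'
  #28 SA[28]=3  'bcabcaccacbbbbababbcabbbaacacababacab'
  #29 SA[29]=6  'bcaccacbbbbababbcabbbaacacababacab'
  #30 SA[30]=37  'cab'
  #31 SA[31]=31  'cababacab'
  #32 SA[32]=22  'cabbbaacacababacab'
  #33 SA[33]=4  'cabcaccacbbbbababbcabbbaacacababacab'
  #34 SA[34]=29  'cacababacab'
  #35 SA[35]=10  'cacbbbbababbcabbbaacacababacab'
  #36 SA[36]=7  'caccacbbbbababbcabbbaacacababacab'
  #37 SA[37]=12  'cbbbbababbcabbbaacacababacab'
  #38 SA[38]=1  'cbbcabcaccacbbbbababbcabbbaacacababacab'
  #39 SA[39]=9  'ccacbbbbababbcabbbaacacababacab'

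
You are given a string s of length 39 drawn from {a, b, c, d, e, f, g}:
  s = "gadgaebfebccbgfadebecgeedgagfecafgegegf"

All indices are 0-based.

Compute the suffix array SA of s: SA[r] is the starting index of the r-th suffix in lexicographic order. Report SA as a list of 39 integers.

rank→(start, suffix):
  0 → (15, 'adebecgeedgagfecafgegegf')
  1 → (1, 'adgaebfebccbgfadebecgeedgagfecafgegegf')
  2 → (4, 'aebfebccbgfadebecgeedgagfecafgegegf')
  3 → (31, 'afgegegf')
  4 → (26, 'agfecafgegegf')
  5 → (9, 'bccbgfadebecgeedgagfecafgegegf')
  6 → (18, 'becgeedgagfecafgegegf')
  7 → (6, 'bfebccbgfadebecgeedgagfecafgegegf')
  8 → (12, 'bgfadebecgeedgagfecafgegegf')
  9 → (30, 'cafgegegf')
  10 → (11, 'cbgfadebecgeedgagfecafgegegf')
  11 → (10, 'ccbgfadebecgeedgagfecafgegegf')
  12 → (20, 'cgeedgagfecafgegegf')
  13 → (16, 'debecgeedgagfecafgegegf')
  14 → (2, 'dgaebfebccbgfadebecgeedgagfecafgegegf')
  15 → (24, 'dgagfecafgegegf')
  16 → (8, 'ebccbgfadebecgeedgagfecafgegegf')
  17 → (17, 'ebecgeedgagfecafgegegf')
  18 → (5, 'ebfebccbgfadebecgeedgagfecafgegegf')
  19 → (29, 'ecafgegegf')
  20 → (19, 'ecgeedgagfecafgegegf')
  21 → (23, 'edgagfecafgegegf')
  22 → (22, 'eedgagfecafgegegf')
  23 → (34, 'egegf')
  24 → (36, 'egf')
  25 → (38, 'f')
  26 → (14, 'fadebecgeedgagfecafgegegf')
  27 → (7, 'febccbgfadebecgeedgagfecafgegegf')
  28 → (28, 'fecafgegegf')
  29 → (32, 'fgegegf')
  30 → (0, 'gadgaebfebccbgfadebecgeedgagfecafgegegf')
  31 → (3, 'gaebfebccbgfadebecgeedgagfecafgegegf')
  32 → (25, 'gagfecafgegegf')
  33 → (21, 'geedgagfecafgegegf')
  34 → (33, 'gegegf')
  35 → (35, 'gegf')
  36 → (37, 'gf')
  37 → (13, 'gfadebecgeedgagfecafgegegf')
  38 → (27, 'gfecafgegegf')

[15, 1, 4, 31, 26, 9, 18, 6, 12, 30, 11, 10, 20, 16, 2, 24, 8, 17, 5, 29, 19, 23, 22, 34, 36, 38, 14, 7, 28, 32, 0, 3, 25, 21, 33, 35, 37, 13, 27]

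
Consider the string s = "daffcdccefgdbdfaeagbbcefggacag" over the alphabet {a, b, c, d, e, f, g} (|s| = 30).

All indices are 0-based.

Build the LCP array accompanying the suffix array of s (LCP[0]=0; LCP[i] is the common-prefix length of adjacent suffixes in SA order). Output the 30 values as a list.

[0, 1, 1, 1, 2, 0, 1, 1, 0, 1, 1, 1, 4, 0, 1, 1, 1, 0, 1, 3, 0, 1, 1, 1, 2, 0, 1, 1, 1, 1]

rank→(start, suffix):
  0 → (26, 'acag')
  1 → (15, 'aeagbbcefggacag')
  2 → (1, 'affcdccefgdbdfaeagbbcefggacag')
  3 → (28, 'ag')
  4 → (17, 'agbbcefggacag')
  5 → (19, 'bbcefggacag')
  6 → (20, 'bcefggacag')
  7 → (12, 'bdfaeagbbcefggacag')
  8 → (27, 'cag')
  9 → (6, 'ccefgdbdfaeagbbcefggacag')
  10 → (4, 'cdccefgdbdfaeagbbcefggacag')
  11 → (7, 'cefgdbdfaeagbbcefggacag')
  12 → (21, 'cefggacag')
  13 → (0, 'daffcdccefgdbdfaeagbbcefggacag')
  14 → (11, 'dbdfaeagbbcefggacag')
  15 → (5, 'dccefgdbdfaeagbbcefggacag')
  16 → (13, 'dfaeagbbcefggacag')
  17 → (16, 'eagbbcefggacag')
  18 → (8, 'efgdbdfaeagbbcefggacag')
  19 → (22, 'efggacag')
  20 → (14, 'faeagbbcefggacag')
  21 → (3, 'fcdccefgdbdfaeagbbcefggacag')
  22 → (2, 'ffcdccefgdbdfaeagbbcefggacag')
  23 → (9, 'fgdbdfaeagbbcefggacag')
  24 → (23, 'fggacag')
  25 → (29, 'g')
  26 → (25, 'gacag')
  27 → (18, 'gbbcefggacag')
  28 → (10, 'gdbdfaeagbbcefggacag')
  29 → (24, 'ggacag')

SA = [26, 15, 1, 28, 17, 19, 20, 12, 27, 6, 4, 7, 21, 0, 11, 5, 13, 16, 8, 22, 14, 3, 2, 9, 23, 29, 25, 18, 10, 24]
i: (SA[i-1],SA[i]) lcp shared
  1: (26,15) 1 'a'
  2: (15,1) 1 'a'
  3: (1,28) 1 'a'
  4: (28,17) 2 'ag'
  5: (17,19) 0 ''
  6: (19,20) 1 'b'
  7: (20,12) 1 'b'
  8: (12,27) 0 ''
  9: (27,6) 1 'c'
  10: (6,4) 1 'c'
  11: (4,7) 1 'c'
  12: (7,21) 4 'cefg'
  13: (21,0) 0 ''
  14: (0,11) 1 'd'
  15: (11,5) 1 'd'
  16: (5,13) 1 'd'
  17: (13,16) 0 ''
  18: (16,8) 1 'e'
  19: (8,22) 3 'efg'
  20: (22,14) 0 ''
  21: (14,3) 1 'f'
  22: (3,2) 1 'f'
  23: (2,9) 1 'f'
  24: (9,23) 2 'fg'
  25: (23,29) 0 ''
  26: (29,25) 1 'g'
  27: (25,18) 1 'g'
  28: (18,10) 1 'g'
  29: (10,24) 1 'g'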